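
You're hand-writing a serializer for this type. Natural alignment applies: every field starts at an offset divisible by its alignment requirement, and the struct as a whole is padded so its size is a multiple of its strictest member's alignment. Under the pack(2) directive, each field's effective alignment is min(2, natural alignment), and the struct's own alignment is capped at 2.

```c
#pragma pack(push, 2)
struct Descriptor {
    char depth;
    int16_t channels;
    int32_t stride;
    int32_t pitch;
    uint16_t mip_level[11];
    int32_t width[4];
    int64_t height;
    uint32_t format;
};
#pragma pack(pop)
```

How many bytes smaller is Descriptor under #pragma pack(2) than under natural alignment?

natural layout:
  0..1  depth  (1B, 1-aligned)
  1..2  -- padding (1B)
  2..4  channels  (2B, 2-aligned)
  4..8  stride  (4B, 4-aligned)
  8..12  pitch  (4B, 4-aligned)
  12..34  mip_level  (22B, 2-aligned)
  34..36  -- padding (2B)
  36..52  width  (16B, 4-aligned)
  52..56  -- padding (4B)
  56..64  height  (8B, 8-aligned)
  64..68  format  (4B, 4-aligned)
  68..72  -- tail padding (4B)
  sizeof = 72, alignof = 8
packed(2) layout:
  0..1  depth  (1B, 1-aligned)
  1..2  -- padding (1B)
  2..4  channels  (2B, 2-aligned)
  4..8  stride  (4B, 2-aligned)
  8..12  pitch  (4B, 2-aligned)
  12..34  mip_level  (22B, 2-aligned)
  34..50  width  (16B, 2-aligned)
  50..58  height  (8B, 2-aligned)
  58..62  format  (4B, 2-aligned)
  sizeof = 62, alignof = 2
72 − 62 = 10

10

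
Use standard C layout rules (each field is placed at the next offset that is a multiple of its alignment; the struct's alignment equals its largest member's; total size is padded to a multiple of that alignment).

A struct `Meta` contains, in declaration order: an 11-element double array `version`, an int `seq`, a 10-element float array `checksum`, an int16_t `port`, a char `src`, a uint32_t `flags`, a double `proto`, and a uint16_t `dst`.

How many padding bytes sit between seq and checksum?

@0: version [88B, align 8] → 88
@88: seq [4B, align 4] → 92
@92: checksum [40B, align 4] → 132

0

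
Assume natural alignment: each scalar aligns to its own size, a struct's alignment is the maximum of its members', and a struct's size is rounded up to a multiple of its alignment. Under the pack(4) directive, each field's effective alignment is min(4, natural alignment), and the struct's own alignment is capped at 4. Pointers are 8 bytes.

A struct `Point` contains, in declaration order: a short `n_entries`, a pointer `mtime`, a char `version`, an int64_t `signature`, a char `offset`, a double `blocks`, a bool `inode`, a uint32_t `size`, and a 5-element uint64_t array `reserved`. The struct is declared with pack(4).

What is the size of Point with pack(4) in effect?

84

@0: n_entries [2B, align 2] → 2
+2 pad (align 4)
@4: mtime [8B, align 4] → 12
@12: version [1B, align 1] → 13
+3 pad (align 4)
@16: signature [8B, align 4] → 24
@24: offset [1B, align 1] → 25
+3 pad (align 4)
@28: blocks [8B, align 4] → 36
@36: inode [1B, align 1] → 37
+3 pad (align 4)
@40: size [4B, align 4] → 44
@44: reserved [40B, align 4] → 84
size 84, align 4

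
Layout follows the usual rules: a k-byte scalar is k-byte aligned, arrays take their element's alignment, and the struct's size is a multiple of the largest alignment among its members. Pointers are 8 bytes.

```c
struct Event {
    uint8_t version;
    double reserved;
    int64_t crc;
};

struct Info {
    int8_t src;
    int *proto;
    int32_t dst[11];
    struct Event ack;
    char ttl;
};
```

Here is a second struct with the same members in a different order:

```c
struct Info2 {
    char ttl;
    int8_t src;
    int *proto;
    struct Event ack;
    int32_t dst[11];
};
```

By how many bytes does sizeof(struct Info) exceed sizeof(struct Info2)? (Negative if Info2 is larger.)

8

Event: version at 0 (size 1, align 1) → ends 1; pad 7 to align 8 for reserved; reserved at 8 (size 8, align 8) → ends 16; crc at 16 (size 8, align 8) → ends 24; total 24 bytes, alignment 8
src at 0 (size 1, align 1) → ends 1
pad 7 to align 8 for proto
proto at 8 (size 8, align 8) → ends 16
dst at 16 (size 44, align 4) → ends 60
pad 4 to align 8 for ack
ack at 64 (size 24, align 8) → ends 88
ttl at 88 (size 1, align 1) → ends 89
tail pad 7 to reach multiple of 8
total 96 bytes, alignment 8
— Info2 —
ttl at 0 (size 1, align 1) → ends 1
src at 1 (size 1, align 1) → ends 2
pad 6 to align 8 for proto
proto at 8 (size 8, align 8) → ends 16
ack at 16 (size 24, align 8) → ends 40
dst at 40 (size 44, align 4) → ends 84
tail pad 4 to reach multiple of 8
total 88 bytes, alignment 8
96 − 88 = 8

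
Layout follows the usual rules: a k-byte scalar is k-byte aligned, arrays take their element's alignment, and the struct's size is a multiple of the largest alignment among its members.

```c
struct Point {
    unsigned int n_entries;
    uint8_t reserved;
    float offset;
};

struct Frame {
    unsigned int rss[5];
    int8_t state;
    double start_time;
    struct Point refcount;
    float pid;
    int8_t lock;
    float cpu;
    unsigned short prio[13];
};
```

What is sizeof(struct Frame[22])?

Point: @0: n_entries [4B, align 4] → 4; @4: reserved [1B, align 1] → 5; +3 pad (align 4); @8: offset [4B, align 4] → 12; size 12, align 4
@0: rss [20B, align 4] → 20
@20: state [1B, align 1] → 21
+3 pad (align 8)
@24: start_time [8B, align 8] → 32
@32: refcount [12B, align 4] → 44
@44: pid [4B, align 4] → 48
@48: lock [1B, align 1] → 49
+3 pad (align 4)
@52: cpu [4B, align 4] → 56
@56: prio [26B, align 2] → 82
+6 tail pad (align 8)
size 88, align 8
array of 22: 22 × 88 = 1936

1936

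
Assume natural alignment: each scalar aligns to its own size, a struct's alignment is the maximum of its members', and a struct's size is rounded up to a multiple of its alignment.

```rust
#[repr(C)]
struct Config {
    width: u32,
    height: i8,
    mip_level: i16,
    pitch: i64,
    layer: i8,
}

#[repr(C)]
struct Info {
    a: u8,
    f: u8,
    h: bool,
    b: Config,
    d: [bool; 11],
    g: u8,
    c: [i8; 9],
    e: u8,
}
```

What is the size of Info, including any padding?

56

Config: @0: width [4B, align 4] → 4; @4: height [1B, align 1] → 5; +1 pad (align 2); @6: mip_level [2B, align 2] → 8; @8: pitch [8B, align 8] → 16; @16: layer [1B, align 1] → 17; +7 tail pad (align 8); size 24, align 8
@0: a [1B, align 1] → 1
@1: f [1B, align 1] → 2
@2: h [1B, align 1] → 3
+5 pad (align 8)
@8: b [24B, align 8] → 32
@32: d [11B, align 1] → 43
@43: g [1B, align 1] → 44
@44: c [9B, align 1] → 53
@53: e [1B, align 1] → 54
+2 tail pad (align 8)
size 56, align 8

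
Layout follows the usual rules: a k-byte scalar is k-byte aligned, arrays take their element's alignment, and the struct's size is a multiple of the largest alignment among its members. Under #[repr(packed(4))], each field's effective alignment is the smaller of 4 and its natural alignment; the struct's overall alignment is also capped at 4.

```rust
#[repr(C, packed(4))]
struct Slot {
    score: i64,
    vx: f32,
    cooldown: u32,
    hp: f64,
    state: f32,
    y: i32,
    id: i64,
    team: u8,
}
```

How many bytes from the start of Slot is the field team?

40

score at 0 (size 8, align 4) → ends 8
vx at 8 (size 4, align 4) → ends 12
cooldown at 12 (size 4, align 4) → ends 16
hp at 16 (size 8, align 4) → ends 24
state at 24 (size 4, align 4) → ends 28
y at 28 (size 4, align 4) → ends 32
id at 32 (size 8, align 4) → ends 40
team at 40 (size 1, align 1) → ends 41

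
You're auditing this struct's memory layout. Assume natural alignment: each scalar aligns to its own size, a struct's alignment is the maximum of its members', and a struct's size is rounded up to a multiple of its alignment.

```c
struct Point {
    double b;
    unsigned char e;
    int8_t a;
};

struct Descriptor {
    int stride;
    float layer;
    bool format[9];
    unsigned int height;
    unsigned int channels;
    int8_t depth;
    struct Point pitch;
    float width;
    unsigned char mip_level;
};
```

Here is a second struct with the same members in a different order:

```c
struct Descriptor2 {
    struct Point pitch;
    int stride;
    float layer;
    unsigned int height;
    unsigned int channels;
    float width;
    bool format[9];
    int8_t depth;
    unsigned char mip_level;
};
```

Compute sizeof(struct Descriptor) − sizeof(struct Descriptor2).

8

Point: @0: b [8B, align 8] → 8; @8: e [1B, align 1] → 9; @9: a [1B, align 1] → 10; +6 tail pad (align 8); size 16, align 8
@0: stride [4B, align 4] → 4
@4: layer [4B, align 4] → 8
@8: format [9B, align 1] → 17
+3 pad (align 4)
@20: height [4B, align 4] → 24
@24: channels [4B, align 4] → 28
@28: depth [1B, align 1] → 29
+3 pad (align 8)
@32: pitch [16B, align 8] → 48
@48: width [4B, align 4] → 52
@52: mip_level [1B, align 1] → 53
+3 tail pad (align 8)
size 56, align 8
— Descriptor2 —
@0: pitch [16B, align 8] → 16
@16: stride [4B, align 4] → 20
@20: layer [4B, align 4] → 24
@24: height [4B, align 4] → 28
@28: channels [4B, align 4] → 32
@32: width [4B, align 4] → 36
@36: format [9B, align 1] → 45
@45: depth [1B, align 1] → 46
@46: mip_level [1B, align 1] → 47
+1 tail pad (align 8)
size 48, align 8
56 − 48 = 8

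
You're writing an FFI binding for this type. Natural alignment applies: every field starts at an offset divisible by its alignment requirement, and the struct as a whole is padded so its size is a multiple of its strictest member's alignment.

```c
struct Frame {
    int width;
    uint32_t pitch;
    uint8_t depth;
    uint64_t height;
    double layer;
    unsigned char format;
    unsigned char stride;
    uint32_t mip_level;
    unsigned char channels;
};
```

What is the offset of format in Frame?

@0: width [4B, align 4] → 4
@4: pitch [4B, align 4] → 8
@8: depth [1B, align 1] → 9
+7 pad (align 8)
@16: height [8B, align 8] → 24
@24: layer [8B, align 8] → 32
@32: format [1B, align 1] → 33

32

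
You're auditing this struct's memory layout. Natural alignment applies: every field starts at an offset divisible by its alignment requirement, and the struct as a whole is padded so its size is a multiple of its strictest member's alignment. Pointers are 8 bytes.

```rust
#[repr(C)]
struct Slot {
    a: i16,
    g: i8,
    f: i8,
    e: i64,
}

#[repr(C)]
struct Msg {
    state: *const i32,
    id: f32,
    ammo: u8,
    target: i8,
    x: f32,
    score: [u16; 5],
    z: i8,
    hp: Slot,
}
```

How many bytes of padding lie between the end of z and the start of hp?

Slot: a at 0 (size 2, align 2) → ends 2; g at 2 (size 1, align 1) → ends 3; f at 3 (size 1, align 1) → ends 4; pad 4 to align 8 for e; e at 8 (size 8, align 8) → ends 16; total 16 bytes, alignment 8
state at 0 (size 8, align 8) → ends 8
id at 8 (size 4, align 4) → ends 12
ammo at 12 (size 1, align 1) → ends 13
target at 13 (size 1, align 1) → ends 14
pad 2 to align 4 for x
x at 16 (size 4, align 4) → ends 20
score at 20 (size 10, align 2) → ends 30
z at 30 (size 1, align 1) → ends 31
pad 1 to align 8 for hp
hp at 32 (size 16, align 8) → ends 48

1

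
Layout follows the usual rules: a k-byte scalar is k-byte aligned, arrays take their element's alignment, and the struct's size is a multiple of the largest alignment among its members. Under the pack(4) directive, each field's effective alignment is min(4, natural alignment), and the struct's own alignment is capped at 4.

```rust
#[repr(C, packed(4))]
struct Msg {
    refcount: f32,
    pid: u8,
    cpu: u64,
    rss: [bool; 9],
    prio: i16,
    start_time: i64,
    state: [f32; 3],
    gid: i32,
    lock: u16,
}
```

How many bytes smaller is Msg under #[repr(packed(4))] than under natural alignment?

8

natural layout:
  0..4  refcount  (4B, 4-aligned)
  4..5  pid  (1B, 1-aligned)
  5..8  -- padding (3B)
  8..16  cpu  (8B, 8-aligned)
  16..25  rss  (9B, 1-aligned)
  25..26  -- padding (1B)
  26..28  prio  (2B, 2-aligned)
  28..32  -- padding (4B)
  32..40  start_time  (8B, 8-aligned)
  40..52  state  (12B, 4-aligned)
  52..56  gid  (4B, 4-aligned)
  56..58  lock  (2B, 2-aligned)
  58..64  -- tail padding (6B)
  sizeof = 64, alignof = 8
packed(4) layout:
  0..4  refcount  (4B, 4-aligned)
  4..5  pid  (1B, 1-aligned)
  5..8  -- padding (3B)
  8..16  cpu  (8B, 4-aligned)
  16..25  rss  (9B, 1-aligned)
  25..26  -- padding (1B)
  26..28  prio  (2B, 2-aligned)
  28..36  start_time  (8B, 4-aligned)
  36..48  state  (12B, 4-aligned)
  48..52  gid  (4B, 4-aligned)
  52..54  lock  (2B, 2-aligned)
  54..56  -- tail padding (2B)
  sizeof = 56, alignof = 4
64 − 56 = 8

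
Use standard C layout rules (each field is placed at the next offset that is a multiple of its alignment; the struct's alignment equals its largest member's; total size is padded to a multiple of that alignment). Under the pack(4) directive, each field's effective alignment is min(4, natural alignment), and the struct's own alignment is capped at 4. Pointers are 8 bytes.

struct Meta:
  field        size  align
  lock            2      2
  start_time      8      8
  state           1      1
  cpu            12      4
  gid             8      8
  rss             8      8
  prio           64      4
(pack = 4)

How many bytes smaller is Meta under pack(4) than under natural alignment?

natural layout:
  0..2  lock  (2B, 2-aligned)
  2..8  -- padding (6B)
  8..16  start_time  (8B, 8-aligned)
  16..17  state  (1B, 1-aligned)
  17..20  -- padding (3B)
  20..32  cpu  (12B, 4-aligned)
  32..40  gid  (8B, 8-aligned)
  40..48  rss  (8B, 8-aligned)
  48..112  prio  (64B, 4-aligned)
  sizeof = 112, alignof = 8
packed(4) layout:
  0..2  lock  (2B, 2-aligned)
  2..4  -- padding (2B)
  4..12  start_time  (8B, 4-aligned)
  12..13  state  (1B, 1-aligned)
  13..16  -- padding (3B)
  16..28  cpu  (12B, 4-aligned)
  28..36  gid  (8B, 4-aligned)
  36..44  rss  (8B, 4-aligned)
  44..108  prio  (64B, 4-aligned)
  sizeof = 108, alignof = 4
112 − 108 = 4

4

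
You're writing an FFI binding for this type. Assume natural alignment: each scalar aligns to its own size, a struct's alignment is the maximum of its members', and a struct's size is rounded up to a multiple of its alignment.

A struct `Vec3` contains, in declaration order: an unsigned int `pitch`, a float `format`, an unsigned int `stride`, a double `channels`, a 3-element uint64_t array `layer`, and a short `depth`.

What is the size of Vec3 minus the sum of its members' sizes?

10

0..4  pitch  (4B, 4-aligned)
4..8  format  (4B, 4-aligned)
8..12  stride  (4B, 4-aligned)
12..16  -- padding (4B)
16..24  channels  (8B, 8-aligned)
24..48  layer  (24B, 8-aligned)
48..50  depth  (2B, 2-aligned)
50..56  -- tail padding (6B)
sizeof = 56, alignof = 8
data bytes 46, size 56 → padding 10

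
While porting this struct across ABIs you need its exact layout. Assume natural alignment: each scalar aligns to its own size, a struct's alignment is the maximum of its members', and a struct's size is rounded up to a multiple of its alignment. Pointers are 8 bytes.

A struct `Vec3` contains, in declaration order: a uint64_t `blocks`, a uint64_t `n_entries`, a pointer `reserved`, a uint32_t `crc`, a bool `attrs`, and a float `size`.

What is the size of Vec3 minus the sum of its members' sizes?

blocks at 0 (size 8, align 8) → ends 8
n_entries at 8 (size 8, align 8) → ends 16
reserved at 16 (size 8, align 8) → ends 24
crc at 24 (size 4, align 4) → ends 28
attrs at 28 (size 1, align 1) → ends 29
pad 3 to align 4 for size
size at 32 (size 4, align 4) → ends 36
tail pad 4 to reach multiple of 8
total 40 bytes, alignment 8
data bytes 33, size 40 → padding 7

7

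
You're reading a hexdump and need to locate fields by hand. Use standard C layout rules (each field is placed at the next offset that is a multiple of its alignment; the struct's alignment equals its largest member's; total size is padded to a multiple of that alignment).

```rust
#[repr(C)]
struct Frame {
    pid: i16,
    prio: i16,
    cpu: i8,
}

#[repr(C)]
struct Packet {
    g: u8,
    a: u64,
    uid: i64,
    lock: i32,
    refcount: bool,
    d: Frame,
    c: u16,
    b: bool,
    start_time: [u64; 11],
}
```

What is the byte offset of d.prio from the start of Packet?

Frame: @0: pid [2B, align 2] → 2; @2: prio [2B, align 2] → 4; @4: cpu [1B, align 1] → 5; +1 tail pad (align 2); size 6, align 2
@0: g [1B, align 1] → 1
+7 pad (align 8)
@8: a [8B, align 8] → 16
@16: uid [8B, align 8] → 24
@24: lock [4B, align 4] → 28
@28: refcount [1B, align 1] → 29
+1 pad (align 2)
@30: d [6B, align 2] → 36
within Frame: prio at 2
30 + 2 = 32

32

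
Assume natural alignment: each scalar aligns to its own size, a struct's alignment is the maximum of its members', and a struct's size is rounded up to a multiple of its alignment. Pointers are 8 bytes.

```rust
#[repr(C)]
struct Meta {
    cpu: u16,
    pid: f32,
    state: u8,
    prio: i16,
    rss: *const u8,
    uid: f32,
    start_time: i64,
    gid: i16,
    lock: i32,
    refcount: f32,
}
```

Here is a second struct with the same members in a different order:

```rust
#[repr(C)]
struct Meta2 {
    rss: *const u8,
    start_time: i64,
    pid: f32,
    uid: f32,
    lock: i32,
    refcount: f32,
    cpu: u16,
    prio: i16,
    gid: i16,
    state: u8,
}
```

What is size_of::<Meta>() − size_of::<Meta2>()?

16

cpu at 0 (size 2, align 2) → ends 2
pad 2 to align 4 for pid
pid at 4 (size 4, align 4) → ends 8
state at 8 (size 1, align 1) → ends 9
pad 1 to align 2 for prio
prio at 10 (size 2, align 2) → ends 12
pad 4 to align 8 for rss
rss at 16 (size 8, align 8) → ends 24
uid at 24 (size 4, align 4) → ends 28
pad 4 to align 8 for start_time
start_time at 32 (size 8, align 8) → ends 40
gid at 40 (size 2, align 2) → ends 42
pad 2 to align 4 for lock
lock at 44 (size 4, align 4) → ends 48
refcount at 48 (size 4, align 4) → ends 52
tail pad 4 to reach multiple of 8
total 56 bytes, alignment 8
— Meta2 —
rss at 0 (size 8, align 8) → ends 8
start_time at 8 (size 8, align 8) → ends 16
pid at 16 (size 4, align 4) → ends 20
uid at 20 (size 4, align 4) → ends 24
lock at 24 (size 4, align 4) → ends 28
refcount at 28 (size 4, align 4) → ends 32
cpu at 32 (size 2, align 2) → ends 34
prio at 34 (size 2, align 2) → ends 36
gid at 36 (size 2, align 2) → ends 38
state at 38 (size 1, align 1) → ends 39
tail pad 1 to reach multiple of 8
total 40 bytes, alignment 8
56 − 40 = 16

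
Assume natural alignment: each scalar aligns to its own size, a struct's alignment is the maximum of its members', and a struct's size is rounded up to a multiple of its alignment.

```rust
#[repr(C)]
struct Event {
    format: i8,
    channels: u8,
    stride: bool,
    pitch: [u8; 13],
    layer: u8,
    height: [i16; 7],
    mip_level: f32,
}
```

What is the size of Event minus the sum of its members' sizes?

1

@0: format [1B, align 1] → 1
@1: channels [1B, align 1] → 2
@2: stride [1B, align 1] → 3
@3: pitch [13B, align 1] → 16
@16: layer [1B, align 1] → 17
+1 pad (align 2)
@18: height [14B, align 2] → 32
@32: mip_level [4B, align 4] → 36
size 36, align 4
data bytes 35, size 36 → padding 1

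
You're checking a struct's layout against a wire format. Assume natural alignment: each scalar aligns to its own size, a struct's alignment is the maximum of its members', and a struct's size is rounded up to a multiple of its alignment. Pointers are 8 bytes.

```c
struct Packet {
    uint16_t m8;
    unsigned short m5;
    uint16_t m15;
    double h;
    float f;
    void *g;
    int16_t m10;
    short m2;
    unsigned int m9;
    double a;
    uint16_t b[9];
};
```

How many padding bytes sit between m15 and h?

2

0..2  m8  (2B, 2-aligned)
2..4  m5  (2B, 2-aligned)
4..6  m15  (2B, 2-aligned)
6..8  -- padding (2B)
8..16  h  (8B, 8-aligned)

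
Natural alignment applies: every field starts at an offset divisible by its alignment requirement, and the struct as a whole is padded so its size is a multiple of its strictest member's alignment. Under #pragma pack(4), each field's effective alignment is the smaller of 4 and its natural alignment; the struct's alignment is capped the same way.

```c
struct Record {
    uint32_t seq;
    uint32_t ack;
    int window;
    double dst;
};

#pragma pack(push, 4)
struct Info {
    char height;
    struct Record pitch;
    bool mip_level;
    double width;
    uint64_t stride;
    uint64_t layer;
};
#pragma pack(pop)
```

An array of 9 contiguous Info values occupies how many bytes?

Record: seq at 0 (size 4, align 4) → ends 4; ack at 4 (size 4, align 4) → ends 8; window at 8 (size 4, align 4) → ends 12; pad 4 to align 8 for dst; dst at 16 (size 8, align 8) → ends 24; total 24 bytes, alignment 8
height at 0 (size 1, align 1) → ends 1
pad 3 to align 4 for pitch
pitch at 4 (size 24, align 4) → ends 28
mip_level at 28 (size 1, align 1) → ends 29
pad 3 to align 4 for width
width at 32 (size 8, align 4) → ends 40
stride at 40 (size 8, align 4) → ends 48
layer at 48 (size 8, align 4) → ends 56
total 56 bytes, alignment 4
array of 9: 9 × 56 = 504

504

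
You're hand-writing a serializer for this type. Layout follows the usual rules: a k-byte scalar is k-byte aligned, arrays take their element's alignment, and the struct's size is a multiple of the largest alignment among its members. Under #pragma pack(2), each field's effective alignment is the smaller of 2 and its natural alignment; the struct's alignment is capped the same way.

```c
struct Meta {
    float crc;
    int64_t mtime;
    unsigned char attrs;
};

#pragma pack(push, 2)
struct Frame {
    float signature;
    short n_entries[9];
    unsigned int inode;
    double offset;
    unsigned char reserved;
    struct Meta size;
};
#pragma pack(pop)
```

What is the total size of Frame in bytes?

Meta: crc at 0 (size 4, align 4) → ends 4; pad 4 to align 8 for mtime; mtime at 8 (size 8, align 8) → ends 16; attrs at 16 (size 1, align 1) → ends 17; tail pad 7 to reach multiple of 8; total 24 bytes, alignment 8
signature at 0 (size 4, align 2) → ends 4
n_entries at 4 (size 18, align 2) → ends 22
inode at 22 (size 4, align 2) → ends 26
offset at 26 (size 8, align 2) → ends 34
reserved at 34 (size 1, align 1) → ends 35
pad 1 to align 2 for size
size at 36 (size 24, align 2) → ends 60
total 60 bytes, alignment 2

60 bytes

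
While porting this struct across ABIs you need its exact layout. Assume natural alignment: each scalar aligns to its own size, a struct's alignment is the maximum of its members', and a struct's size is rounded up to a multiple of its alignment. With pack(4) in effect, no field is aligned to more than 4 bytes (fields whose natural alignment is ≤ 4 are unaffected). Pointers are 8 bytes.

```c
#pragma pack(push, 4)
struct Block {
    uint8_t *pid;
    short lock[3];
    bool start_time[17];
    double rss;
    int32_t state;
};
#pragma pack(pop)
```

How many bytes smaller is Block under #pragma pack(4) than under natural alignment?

4

natural layout:
  0..8  pid  (8B, 8-aligned)
  8..14  lock  (6B, 2-aligned)
  14..31  start_time  (17B, 1-aligned)
  31..32  -- padding (1B)
  32..40  rss  (8B, 8-aligned)
  40..44  state  (4B, 4-aligned)
  44..48  -- tail padding (4B)
  sizeof = 48, alignof = 8
packed(4) layout:
  0..8  pid  (8B, 4-aligned)
  8..14  lock  (6B, 2-aligned)
  14..31  start_time  (17B, 1-aligned)
  31..32  -- padding (1B)
  32..40  rss  (8B, 4-aligned)
  40..44  state  (4B, 4-aligned)
  sizeof = 44, alignof = 4
48 − 44 = 4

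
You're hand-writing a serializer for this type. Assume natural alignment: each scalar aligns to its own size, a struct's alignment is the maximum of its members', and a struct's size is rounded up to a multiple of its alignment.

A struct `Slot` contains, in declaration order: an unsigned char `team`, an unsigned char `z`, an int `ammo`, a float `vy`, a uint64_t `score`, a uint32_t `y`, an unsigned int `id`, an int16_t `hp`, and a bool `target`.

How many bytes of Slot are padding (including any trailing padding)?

11

team at 0 (size 1, align 1) → ends 1
z at 1 (size 1, align 1) → ends 2
pad 2 to align 4 for ammo
ammo at 4 (size 4, align 4) → ends 8
vy at 8 (size 4, align 4) → ends 12
pad 4 to align 8 for score
score at 16 (size 8, align 8) → ends 24
y at 24 (size 4, align 4) → ends 28
id at 28 (size 4, align 4) → ends 32
hp at 32 (size 2, align 2) → ends 34
target at 34 (size 1, align 1) → ends 35
tail pad 5 to reach multiple of 8
total 40 bytes, alignment 8
data bytes 29, size 40 → padding 11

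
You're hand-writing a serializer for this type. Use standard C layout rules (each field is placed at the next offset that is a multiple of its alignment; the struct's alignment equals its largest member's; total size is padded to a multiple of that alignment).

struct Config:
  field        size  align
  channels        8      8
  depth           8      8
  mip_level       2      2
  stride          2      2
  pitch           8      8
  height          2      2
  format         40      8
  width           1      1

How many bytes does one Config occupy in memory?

@0: channels [8B, align 8] → 8
@8: depth [8B, align 8] → 16
@16: mip_level [2B, align 2] → 18
@18: stride [2B, align 2] → 20
+4 pad (align 8)
@24: pitch [8B, align 8] → 32
@32: height [2B, align 2] → 34
+6 pad (align 8)
@40: format [40B, align 8] → 80
@80: width [1B, align 1] → 81
+7 tail pad (align 8)
size 88, align 8

88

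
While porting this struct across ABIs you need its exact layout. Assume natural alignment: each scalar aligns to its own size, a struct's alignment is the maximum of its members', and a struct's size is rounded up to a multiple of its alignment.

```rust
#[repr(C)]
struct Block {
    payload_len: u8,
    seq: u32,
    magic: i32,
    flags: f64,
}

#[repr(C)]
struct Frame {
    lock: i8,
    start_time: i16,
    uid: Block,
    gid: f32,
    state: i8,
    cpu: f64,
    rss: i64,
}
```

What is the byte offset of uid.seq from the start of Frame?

Block: payload_len at 0 (size 1, align 1) → ends 1; pad 3 to align 4 for seq; seq at 4 (size 4, align 4) → ends 8; magic at 8 (size 4, align 4) → ends 12; pad 4 to align 8 for flags; flags at 16 (size 8, align 8) → ends 24; total 24 bytes, alignment 8
lock at 0 (size 1, align 1) → ends 1
pad 1 to align 2 for start_time
start_time at 2 (size 2, align 2) → ends 4
pad 4 to align 8 for uid
uid at 8 (size 24, align 8) → ends 32
within Block: seq at 4
8 + 4 = 12

12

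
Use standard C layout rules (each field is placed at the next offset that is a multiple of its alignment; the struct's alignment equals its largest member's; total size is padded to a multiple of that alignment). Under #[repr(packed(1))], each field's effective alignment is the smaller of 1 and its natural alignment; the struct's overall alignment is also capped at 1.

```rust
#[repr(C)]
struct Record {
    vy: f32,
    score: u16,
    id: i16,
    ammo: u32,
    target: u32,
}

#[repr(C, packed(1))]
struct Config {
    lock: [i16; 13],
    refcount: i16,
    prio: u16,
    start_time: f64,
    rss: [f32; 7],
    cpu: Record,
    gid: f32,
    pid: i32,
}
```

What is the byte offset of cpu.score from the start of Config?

70

Record: 0..4  vy  (4B, 4-aligned); 4..6  score  (2B, 2-aligned); 6..8  id  (2B, 2-aligned); 8..12  ammo  (4B, 4-aligned); 12..16  target  (4B, 4-aligned); sizeof = 16, alignof = 4
0..26  lock  (26B, 1-aligned)
26..28  refcount  (2B, 1-aligned)
28..30  prio  (2B, 1-aligned)
30..38  start_time  (8B, 1-aligned)
38..66  rss  (28B, 1-aligned)
66..82  cpu  (16B, 1-aligned)
within Record: score at 4
66 + 4 = 70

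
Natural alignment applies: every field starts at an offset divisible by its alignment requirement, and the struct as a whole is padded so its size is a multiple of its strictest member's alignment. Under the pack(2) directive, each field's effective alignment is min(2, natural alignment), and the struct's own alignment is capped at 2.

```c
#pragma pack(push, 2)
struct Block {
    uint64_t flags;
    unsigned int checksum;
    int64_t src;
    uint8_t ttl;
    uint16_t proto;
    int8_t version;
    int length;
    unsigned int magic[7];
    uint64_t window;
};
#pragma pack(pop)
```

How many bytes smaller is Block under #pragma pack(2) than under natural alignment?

natural layout:
  flags at 0 (size 8, align 8) → ends 8
  checksum at 8 (size 4, align 4) → ends 12
  pad 4 to align 8 for src
  src at 16 (size 8, align 8) → ends 24
  ttl at 24 (size 1, align 1) → ends 25
  pad 1 to align 2 for proto
  proto at 26 (size 2, align 2) → ends 28
  version at 28 (size 1, align 1) → ends 29
  pad 3 to align 4 for length
  length at 32 (size 4, align 4) → ends 36
  magic at 36 (size 28, align 4) → ends 64
  window at 64 (size 8, align 8) → ends 72
  total 72 bytes, alignment 8
packed(2) layout:
  flags at 0 (size 8, align 2) → ends 8
  checksum at 8 (size 4, align 2) → ends 12
  src at 12 (size 8, align 2) → ends 20
  ttl at 20 (size 1, align 1) → ends 21
  pad 1 to align 2 for proto
  proto at 22 (size 2, align 2) → ends 24
  version at 24 (size 1, align 1) → ends 25
  pad 1 to align 2 for length
  length at 26 (size 4, align 2) → ends 30
  magic at 30 (size 28, align 2) → ends 58
  window at 58 (size 8, align 2) → ends 66
  total 66 bytes, alignment 2
72 − 66 = 6

6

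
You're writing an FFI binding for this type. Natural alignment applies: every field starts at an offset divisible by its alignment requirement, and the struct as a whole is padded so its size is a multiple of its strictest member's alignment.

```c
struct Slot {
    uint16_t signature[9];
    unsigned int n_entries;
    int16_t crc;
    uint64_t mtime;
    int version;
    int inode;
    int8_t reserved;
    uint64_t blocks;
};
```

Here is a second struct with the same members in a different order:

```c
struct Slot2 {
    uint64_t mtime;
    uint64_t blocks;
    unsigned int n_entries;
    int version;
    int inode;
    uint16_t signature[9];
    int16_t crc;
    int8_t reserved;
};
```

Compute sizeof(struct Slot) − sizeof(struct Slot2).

8

signature at 0 (size 18, align 2) → ends 18
pad 2 to align 4 for n_entries
n_entries at 20 (size 4, align 4) → ends 24
crc at 24 (size 2, align 2) → ends 26
pad 6 to align 8 for mtime
mtime at 32 (size 8, align 8) → ends 40
version at 40 (size 4, align 4) → ends 44
inode at 44 (size 4, align 4) → ends 48
reserved at 48 (size 1, align 1) → ends 49
pad 7 to align 8 for blocks
blocks at 56 (size 8, align 8) → ends 64
total 64 bytes, alignment 8
— Slot2 —
mtime at 0 (size 8, align 8) → ends 8
blocks at 8 (size 8, align 8) → ends 16
n_entries at 16 (size 4, align 4) → ends 20
version at 20 (size 4, align 4) → ends 24
inode at 24 (size 4, align 4) → ends 28
signature at 28 (size 18, align 2) → ends 46
crc at 46 (size 2, align 2) → ends 48
reserved at 48 (size 1, align 1) → ends 49
tail pad 7 to reach multiple of 8
total 56 bytes, alignment 8
64 − 56 = 8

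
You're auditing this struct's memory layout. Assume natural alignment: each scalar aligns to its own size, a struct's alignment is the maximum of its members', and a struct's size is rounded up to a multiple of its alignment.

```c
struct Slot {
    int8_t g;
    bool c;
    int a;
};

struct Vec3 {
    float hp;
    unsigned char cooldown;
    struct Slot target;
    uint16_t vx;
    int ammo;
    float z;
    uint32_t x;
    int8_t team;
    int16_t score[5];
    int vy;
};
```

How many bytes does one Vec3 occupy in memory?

Slot: g at 0 (size 1, align 1) → ends 1; c at 1 (size 1, align 1) → ends 2; pad 2 to align 4 for a; a at 4 (size 4, align 4) → ends 8; total 8 bytes, alignment 4
hp at 0 (size 4, align 4) → ends 4
cooldown at 4 (size 1, align 1) → ends 5
pad 3 to align 4 for target
target at 8 (size 8, align 4) → ends 16
vx at 16 (size 2, align 2) → ends 18
pad 2 to align 4 for ammo
ammo at 20 (size 4, align 4) → ends 24
z at 24 (size 4, align 4) → ends 28
x at 28 (size 4, align 4) → ends 32
team at 32 (size 1, align 1) → ends 33
pad 1 to align 2 for score
score at 34 (size 10, align 2) → ends 44
vy at 44 (size 4, align 4) → ends 48
total 48 bytes, alignment 4

48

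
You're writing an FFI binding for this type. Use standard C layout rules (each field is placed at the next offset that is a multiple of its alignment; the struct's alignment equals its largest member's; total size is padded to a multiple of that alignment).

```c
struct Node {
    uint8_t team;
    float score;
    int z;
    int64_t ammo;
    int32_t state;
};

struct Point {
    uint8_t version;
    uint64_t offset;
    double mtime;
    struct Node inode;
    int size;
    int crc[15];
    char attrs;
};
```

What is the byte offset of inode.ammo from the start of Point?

Node: team at 0 (size 1, align 1) → ends 1; pad 3 to align 4 for score; score at 4 (size 4, align 4) → ends 8; z at 8 (size 4, align 4) → ends 12; pad 4 to align 8 for ammo; ammo at 16 (size 8, align 8) → ends 24; state at 24 (size 4, align 4) → ends 28; tail pad 4 to reach multiple of 8; total 32 bytes, alignment 8
version at 0 (size 1, align 1) → ends 1
pad 7 to align 8 for offset
offset at 8 (size 8, align 8) → ends 16
mtime at 16 (size 8, align 8) → ends 24
inode at 24 (size 32, align 8) → ends 56
within Node: ammo at 16
24 + 16 = 40

40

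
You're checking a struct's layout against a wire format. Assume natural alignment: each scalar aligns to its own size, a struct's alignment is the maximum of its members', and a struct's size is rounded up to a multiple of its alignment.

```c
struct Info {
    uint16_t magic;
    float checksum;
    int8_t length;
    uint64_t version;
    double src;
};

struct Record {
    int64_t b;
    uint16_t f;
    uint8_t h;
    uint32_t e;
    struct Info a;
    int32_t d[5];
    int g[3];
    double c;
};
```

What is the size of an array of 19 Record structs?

1672

Info: magic at 0 (size 2, align 2) → ends 2; pad 2 to align 4 for checksum; checksum at 4 (size 4, align 4) → ends 8; length at 8 (size 1, align 1) → ends 9; pad 7 to align 8 for version; version at 16 (size 8, align 8) → ends 24; src at 24 (size 8, align 8) → ends 32; total 32 bytes, alignment 8
b at 0 (size 8, align 8) → ends 8
f at 8 (size 2, align 2) → ends 10
h at 10 (size 1, align 1) → ends 11
pad 1 to align 4 for e
e at 12 (size 4, align 4) → ends 16
a at 16 (size 32, align 8) → ends 48
d at 48 (size 20, align 4) → ends 68
g at 68 (size 12, align 4) → ends 80
c at 80 (size 8, align 8) → ends 88
total 88 bytes, alignment 8
array of 19: 19 × 88 = 1672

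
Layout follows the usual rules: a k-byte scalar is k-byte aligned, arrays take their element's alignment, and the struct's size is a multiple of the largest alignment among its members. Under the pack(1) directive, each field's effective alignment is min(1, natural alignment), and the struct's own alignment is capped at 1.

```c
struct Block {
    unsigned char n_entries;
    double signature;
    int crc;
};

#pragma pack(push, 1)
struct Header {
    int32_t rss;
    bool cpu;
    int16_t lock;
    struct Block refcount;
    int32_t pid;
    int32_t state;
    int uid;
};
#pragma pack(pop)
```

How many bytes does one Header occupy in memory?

43 bytes

Block: n_entries at 0 (size 1, align 1) → ends 1; pad 7 to align 8 for signature; signature at 8 (size 8, align 8) → ends 16; crc at 16 (size 4, align 4) → ends 20; tail pad 4 to reach multiple of 8; total 24 bytes, alignment 8
rss at 0 (size 4, align 1) → ends 4
cpu at 4 (size 1, align 1) → ends 5
lock at 5 (size 2, align 1) → ends 7
refcount at 7 (size 24, align 1) → ends 31
pid at 31 (size 4, align 1) → ends 35
state at 35 (size 4, align 1) → ends 39
uid at 39 (size 4, align 1) → ends 43
total 43 bytes, alignment 1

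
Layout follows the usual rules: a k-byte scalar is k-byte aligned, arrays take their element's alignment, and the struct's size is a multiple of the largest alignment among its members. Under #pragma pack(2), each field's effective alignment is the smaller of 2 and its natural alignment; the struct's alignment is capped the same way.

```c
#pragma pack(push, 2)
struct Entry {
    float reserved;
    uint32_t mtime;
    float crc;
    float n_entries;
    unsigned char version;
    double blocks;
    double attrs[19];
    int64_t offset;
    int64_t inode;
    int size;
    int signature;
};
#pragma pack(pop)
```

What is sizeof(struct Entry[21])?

reserved at 0 (size 4, align 2) → ends 4
mtime at 4 (size 4, align 2) → ends 8
crc at 8 (size 4, align 2) → ends 12
n_entries at 12 (size 4, align 2) → ends 16
version at 16 (size 1, align 1) → ends 17
pad 1 to align 2 for blocks
blocks at 18 (size 8, align 2) → ends 26
attrs at 26 (size 152, align 2) → ends 178
offset at 178 (size 8, align 2) → ends 186
inode at 186 (size 8, align 2) → ends 194
size at 194 (size 4, align 2) → ends 198
signature at 198 (size 4, align 2) → ends 202
total 202 bytes, alignment 2
array of 21: 21 × 202 = 4242

4242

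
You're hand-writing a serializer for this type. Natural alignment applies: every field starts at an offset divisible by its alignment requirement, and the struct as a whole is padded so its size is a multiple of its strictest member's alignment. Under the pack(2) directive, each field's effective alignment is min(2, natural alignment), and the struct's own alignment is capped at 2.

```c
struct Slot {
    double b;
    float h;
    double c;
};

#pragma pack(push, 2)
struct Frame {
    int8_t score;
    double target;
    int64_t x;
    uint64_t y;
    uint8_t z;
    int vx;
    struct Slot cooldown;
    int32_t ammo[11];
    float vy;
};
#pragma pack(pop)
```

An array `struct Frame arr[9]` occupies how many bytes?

Slot: @0: b [8B, align 8] → 8; @8: h [4B, align 4] → 12; +4 pad (align 8); @16: c [8B, align 8] → 24; size 24, align 8
@0: score [1B, align 1] → 1
+1 pad (align 2)
@2: target [8B, align 2] → 10
@10: x [8B, align 2] → 18
@18: y [8B, align 2] → 26
@26: z [1B, align 1] → 27
+1 pad (align 2)
@28: vx [4B, align 2] → 32
@32: cooldown [24B, align 2] → 56
@56: ammo [44B, align 2] → 100
@100: vy [4B, align 2] → 104
size 104, align 2
array of 9: 9 × 104 = 936

936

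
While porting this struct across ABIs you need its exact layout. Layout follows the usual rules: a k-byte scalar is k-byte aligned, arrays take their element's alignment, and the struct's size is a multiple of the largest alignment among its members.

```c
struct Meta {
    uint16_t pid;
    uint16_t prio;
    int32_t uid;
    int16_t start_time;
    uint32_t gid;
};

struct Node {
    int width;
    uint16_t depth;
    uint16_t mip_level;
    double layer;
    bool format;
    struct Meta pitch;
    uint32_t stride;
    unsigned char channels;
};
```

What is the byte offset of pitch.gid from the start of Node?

Meta: pid at 0 (size 2, align 2) → ends 2; prio at 2 (size 2, align 2) → ends 4; uid at 4 (size 4, align 4) → ends 8; start_time at 8 (size 2, align 2) → ends 10; pad 2 to align 4 for gid; gid at 12 (size 4, align 4) → ends 16; total 16 bytes, alignment 4
width at 0 (size 4, align 4) → ends 4
depth at 4 (size 2, align 2) → ends 6
mip_level at 6 (size 2, align 2) → ends 8
layer at 8 (size 8, align 8) → ends 16
format at 16 (size 1, align 1) → ends 17
pad 3 to align 4 for pitch
pitch at 20 (size 16, align 4) → ends 36
within Meta: gid at 12
20 + 12 = 32

32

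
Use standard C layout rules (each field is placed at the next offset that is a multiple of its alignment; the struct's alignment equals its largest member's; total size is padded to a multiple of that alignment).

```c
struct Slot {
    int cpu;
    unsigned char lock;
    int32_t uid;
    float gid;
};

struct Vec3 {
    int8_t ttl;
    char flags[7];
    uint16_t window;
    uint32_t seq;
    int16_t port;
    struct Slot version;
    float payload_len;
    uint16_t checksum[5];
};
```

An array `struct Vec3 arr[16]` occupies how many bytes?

Slot: cpu at 0 (size 4, align 4) → ends 4; lock at 4 (size 1, align 1) → ends 5; pad 3 to align 4 for uid; uid at 8 (size 4, align 4) → ends 12; gid at 12 (size 4, align 4) → ends 16; total 16 bytes, alignment 4
ttl at 0 (size 1, align 1) → ends 1
flags at 1 (size 7, align 1) → ends 8
window at 8 (size 2, align 2) → ends 10
pad 2 to align 4 for seq
seq at 12 (size 4, align 4) → ends 16
port at 16 (size 2, align 2) → ends 18
pad 2 to align 4 for version
version at 20 (size 16, align 4) → ends 36
payload_len at 36 (size 4, align 4) → ends 40
checksum at 40 (size 10, align 2) → ends 50
tail pad 2 to reach multiple of 4
total 52 bytes, alignment 4
array of 16: 16 × 52 = 832

832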